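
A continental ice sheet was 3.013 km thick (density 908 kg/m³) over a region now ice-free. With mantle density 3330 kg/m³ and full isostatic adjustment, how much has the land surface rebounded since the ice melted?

Removing the load lets mantle flow back in; uplift u satisfies ρ_ice t = ρ_m u.
u = t ρ_ice/ρ_m = 3.013 km × 908/3330 = 0.822 km.

0.822 km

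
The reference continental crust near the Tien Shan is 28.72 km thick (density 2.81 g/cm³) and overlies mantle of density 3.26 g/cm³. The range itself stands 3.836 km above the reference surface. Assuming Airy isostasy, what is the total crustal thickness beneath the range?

56.5 km

Root depth r = h ρ_c / (ρ_m − ρ_c) = 3.836 km × 2.81 / 0.45 = 23.95 km.
Total thickness = T + h + r = 28.72 km + 3.836 km + 23.95 km = 56.5 km.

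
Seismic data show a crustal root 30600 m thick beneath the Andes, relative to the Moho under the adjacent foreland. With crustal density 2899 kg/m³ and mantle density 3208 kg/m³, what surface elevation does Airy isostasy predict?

Isostatic balance requires: ρ_c h = (ρ_m − ρ_c) r.
h = r (ρ_m − ρ_c) / ρ_c = 30600 m × (3208 − 2899) / 2899 = 3260 m.

3260 m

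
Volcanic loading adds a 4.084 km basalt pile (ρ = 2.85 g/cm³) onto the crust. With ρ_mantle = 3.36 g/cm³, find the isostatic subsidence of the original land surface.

3.46 km

Subaerial loading: s = t ρ_load / ρ_m.
s = 4.084 km × 2.85/3.36 = 3.46 km.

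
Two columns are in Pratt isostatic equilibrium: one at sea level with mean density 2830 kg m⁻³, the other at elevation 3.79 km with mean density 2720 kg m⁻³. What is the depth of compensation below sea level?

ρ_ref D = ρ (D + h) → D (ρ_ref − ρ) = ρ h.
D = ρ h/(ρ_ref − ρ) = 2720 × 3.79 km/(2830 − 2720) = 93.7 km.

93.7 km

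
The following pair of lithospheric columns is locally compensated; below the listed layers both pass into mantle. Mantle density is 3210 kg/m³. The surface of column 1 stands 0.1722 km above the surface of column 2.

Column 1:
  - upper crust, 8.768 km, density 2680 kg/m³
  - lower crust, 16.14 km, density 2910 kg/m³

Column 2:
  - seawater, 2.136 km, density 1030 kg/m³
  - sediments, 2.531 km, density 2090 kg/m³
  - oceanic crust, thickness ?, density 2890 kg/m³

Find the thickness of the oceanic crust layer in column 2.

Take the compensation level at the base of the deeper column (depth z_c below the surface of column 1) and equate Σ ρ_i t_i down to z_c; mantle fills any gap and the z_c terms cancel.
Column 1: 8.768×2680 + 16.14×2910 + (z_c − 24.908)×3210
Column 2: 0.1722×0 + 2.136×1030 + 2.531×2090 + x×2890 + (z_c − 0.1722 − 4.667 − x)×3210
The z_c×3210 term appears on both sides and cancels. Collect the known terms of each column as K = Σ(ρt)_known − 3210 × (depth of known layers): K_1 = 70465.64 − 3210×24.908 = −9489.04; K_2 = 7489.87 − 3210×(0.1722 + 4.667) = −8043.962.
Balance: K_1 = K_2 − x×(3210 − 2890), so x = (K_2 − K_1)/(3210 − 2890) = 1445.08/320 = 4.52 km.

4.52 km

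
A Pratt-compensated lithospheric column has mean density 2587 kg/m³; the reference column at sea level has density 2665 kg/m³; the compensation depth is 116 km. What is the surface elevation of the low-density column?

3.5 km

ρ_ref D = ρ (D + h) → h = D (ρ_ref − ρ)/ρ.
h = 116 km × (2665 − 2587)/2587 = 3.5 km.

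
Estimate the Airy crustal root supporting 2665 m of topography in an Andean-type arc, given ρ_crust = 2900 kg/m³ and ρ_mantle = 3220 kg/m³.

24200 m

Equating mass per unit area of the two columns: the weight of the topography is balanced by the buoyancy of the root, ρ_c h = (ρ_m − ρ_c) r.
r = h · ρ_c / (ρ_m − ρ_c) = 2665 m × 2900 / (3220 − 2900) = 24200 m.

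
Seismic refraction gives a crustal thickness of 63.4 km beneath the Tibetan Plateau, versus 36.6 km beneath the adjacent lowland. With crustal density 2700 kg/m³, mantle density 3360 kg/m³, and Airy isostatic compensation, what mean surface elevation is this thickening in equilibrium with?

Excess crust Δ = 63.4 km − 36.6 km = 26.8 km, split between elevation h and root r with h + r = Δ.
Airy balance ρ_c h = (ρ_m − ρ_c) r gives r = h ρ_c/(ρ_m − ρ_c), so h (1 + ρ_c/(ρ_m − ρ_c)) = Δ, i.e. h = Δ (ρ_m − ρ_c)/ρ_m.
h = 26.8 km × 660/3360 = 5.26 km.

5.26 km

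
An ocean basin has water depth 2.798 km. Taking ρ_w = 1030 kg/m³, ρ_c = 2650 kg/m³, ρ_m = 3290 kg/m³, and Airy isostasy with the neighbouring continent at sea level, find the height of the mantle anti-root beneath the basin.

7.08 km

Isostatic balance requires: replacing crust with seawater at the top is compensated by replacing crust with mantle at the base: d (ρ_c − ρ_w) = a (ρ_m − ρ_c).
a = d (ρ_c − ρ_w)/(ρ_m − ρ_c) = 2.798 km × 1620/640 = 7.08 km.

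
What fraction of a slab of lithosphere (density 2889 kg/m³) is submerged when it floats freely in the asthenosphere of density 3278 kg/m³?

Submerged fraction = ρ_obj/ρ_fluid = 2889/3278 = 0.881.

0.881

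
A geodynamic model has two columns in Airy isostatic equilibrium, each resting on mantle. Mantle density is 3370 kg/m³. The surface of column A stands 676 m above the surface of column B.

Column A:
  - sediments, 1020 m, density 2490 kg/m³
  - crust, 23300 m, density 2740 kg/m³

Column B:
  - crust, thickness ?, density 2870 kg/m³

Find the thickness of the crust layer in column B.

26600 m

Take the compensation level at the base of the deeper column (depth z_c below the surface of column A) and equate Σ ρ_i t_i down to z_c; mantle fills any gap and the z_c terms cancel.
Column A: 1020×2490 + 23300×2740 + (z_c − 24320)×3370
Column B: 676×0 + x×2870 + (z_c − 676 − 0 − x)×3370
The z_c×3370 term appears on both sides and cancels. Collect the known terms of each column as K = Σ(ρt)_known − 3370 × (depth of known layers): K_A = 66381800 − 3370×24320 = −15576600; K_B = 0 − 3370×(676 + 0) = −2278120.
Balance: K_A = K_B − x×(3370 − 2870), so x = (K_B − K_A)/(3370 − 2870) = 13298500/500 = 26600 m.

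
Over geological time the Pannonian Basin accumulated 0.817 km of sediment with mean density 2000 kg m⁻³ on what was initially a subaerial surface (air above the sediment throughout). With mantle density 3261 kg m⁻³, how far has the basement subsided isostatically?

Subaerial load: s = t ρ_sed / ρ_m = 0.817 km × 2000/3261 = 0.501 km.

0.501 km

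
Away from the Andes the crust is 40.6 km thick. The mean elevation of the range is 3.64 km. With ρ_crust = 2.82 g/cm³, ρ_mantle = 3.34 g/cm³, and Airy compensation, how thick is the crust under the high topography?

64 km

Root depth r = h ρ_c / (ρ_m − ρ_c) = 3.64 km × 2.82 / 0.52 = 19.74 km.
Total thickness = T + h + r = 40.6 km + 3.64 km + 19.74 km = 64 km.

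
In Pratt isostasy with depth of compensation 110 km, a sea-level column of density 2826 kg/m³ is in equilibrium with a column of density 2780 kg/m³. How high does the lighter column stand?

1.82 km

ρ_ref D = ρ (D + h) → h = D (ρ_ref − ρ)/ρ.
h = 110 km × (2826 − 2780)/2780 = 1.82 km.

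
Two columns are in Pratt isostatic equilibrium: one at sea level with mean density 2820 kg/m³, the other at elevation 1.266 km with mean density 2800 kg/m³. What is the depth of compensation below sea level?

177 km

ρ_ref D = ρ (D + h) → D (ρ_ref − ρ) = ρ h.
D = ρ h/(ρ_ref − ρ) = 2800 × 1.266 km/(2820 − 2800) = 177 km.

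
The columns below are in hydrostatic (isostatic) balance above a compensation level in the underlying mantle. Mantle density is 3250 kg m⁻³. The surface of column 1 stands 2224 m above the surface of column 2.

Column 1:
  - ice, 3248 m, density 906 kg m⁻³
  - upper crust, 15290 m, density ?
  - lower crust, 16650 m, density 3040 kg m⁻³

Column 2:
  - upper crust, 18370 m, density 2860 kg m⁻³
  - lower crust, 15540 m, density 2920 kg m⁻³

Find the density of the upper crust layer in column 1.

2700 kg m⁻³

Take the compensation level at the base of the deeper column (depth z_c below the surface of column 1) and equate Σ ρ_i t_i down to z_c; mantle fills any gap and the z_c terms cancel.
Column 1: 3248×906 + 15290×ρ + 16650×3040 + (z_c − 35188)×3250
Column 2: 2224×0 + 18370×2860 + 15540×2920 + (z_c − 2224 − 33910)×3250
The z_c×3250 term appears on both sides and cancels. Collect the known terms of each column as K = Σ(ρt)_known − 3250 × (depth of known layers): K_1 = 53558688 − 3250×35188 = −60802312; K_2 = 97915000 − 3250×(2224 + 33910) = −19520500.
Balance: K_1 + 15290×ρ = K_2, so ρ = (K_2 − K_1)/15290 = 41281800/15290 = 2700 kg m⁻³.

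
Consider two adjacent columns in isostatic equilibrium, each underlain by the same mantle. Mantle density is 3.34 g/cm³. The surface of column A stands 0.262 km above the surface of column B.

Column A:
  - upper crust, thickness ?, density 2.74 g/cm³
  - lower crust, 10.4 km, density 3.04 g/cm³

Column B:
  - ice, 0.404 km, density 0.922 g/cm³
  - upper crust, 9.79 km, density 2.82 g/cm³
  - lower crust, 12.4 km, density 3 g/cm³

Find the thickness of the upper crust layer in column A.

13.4 km

Take the compensation level at the base of the deeper column (depth z_c below the surface of column A) and equate Σ ρ_i t_i down to z_c; mantle fills any gap and the z_c terms cancel.
Column A: x×2.74 + 10.4×3.04 + (z_c − 10.4 − x)×3.34
Column B: 0.262×0 + 0.404×0.922 + 9.79×2.82 + 12.4×3 + (z_c − 0.262 − 22.594)×3.34
The z_c×3.34 term appears on both sides and cancels. Collect the known terms of each column as K = Σ(ρt)_known − 3.34 × (depth of known layers): K_A = 31.616 − 3.34×10.4 = −3.12; K_B = 65.180288 − 3.34×(0.262 + 22.594) = −11.158752.
Balance: K_A − x×(3.34 − 2.74) = K_B, so x = (K_A − K_B)/(3.34 − 2.74) = 8.03875/0.6 = 13.4 km.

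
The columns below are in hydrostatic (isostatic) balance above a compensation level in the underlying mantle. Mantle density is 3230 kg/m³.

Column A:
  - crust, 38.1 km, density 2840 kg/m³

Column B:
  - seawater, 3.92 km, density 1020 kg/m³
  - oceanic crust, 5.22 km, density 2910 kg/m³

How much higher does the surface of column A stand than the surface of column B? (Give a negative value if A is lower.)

1.4 km

For any compensation level in the mantle, the mantle terms cancel and isostasy reduces to e = (Σt_A − Σt_B) − (Σ(ρt)_A − Σ(ρt)_B) / ρ_m.
Σt_A = 38.1 km; Σt_B = 9.14 km; Σ(ρt)_A = 108204; Σ(ρt)_B = 19188.6 (in km·kg/m³).
e = (38.1 − 9.14) − (108204 − 19188.6) / 3230 = 1.4 km.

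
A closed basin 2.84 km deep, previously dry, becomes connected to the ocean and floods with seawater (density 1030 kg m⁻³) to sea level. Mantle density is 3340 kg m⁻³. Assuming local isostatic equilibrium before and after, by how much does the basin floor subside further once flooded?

After flooding the water column is d + s deep. Its weight must equal the weight of mantle displaced by the extra subsidence s: (d + s) ρ_w = s ρ_m.
s = d ρ_w / (ρ_m − ρ_w) = 2.84 km × 1030/(3340 − 1030) = 1.27 km.

1.27 km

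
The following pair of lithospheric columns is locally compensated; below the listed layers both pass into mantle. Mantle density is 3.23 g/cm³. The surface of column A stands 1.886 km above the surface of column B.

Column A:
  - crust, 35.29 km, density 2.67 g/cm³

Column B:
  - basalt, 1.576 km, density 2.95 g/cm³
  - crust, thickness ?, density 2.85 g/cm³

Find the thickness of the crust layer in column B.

34.8 km

Take the compensation level at the base of the deeper column (depth z_c below the surface of column A) and equate Σ ρ_i t_i down to z_c; mantle fills any gap and the z_c terms cancel.
Column A: 35.29×2.67 + (z_c − 35.29)×3.23
Column B: 1.886×0 + 1.576×2.95 + x×2.85 + (z_c − 1.886 − 1.576 − x)×3.23
The z_c×3.23 term appears on both sides and cancels. Collect the known terms of each column as K = Σ(ρt)_known − 3.23 × (depth of known layers): K_A = 94.2243 − 3.23×35.29 = −19.7624; K_B = 4.6492 − 3.23×(1.886 + 1.576) = −6.53306.
Balance: K_A = K_B − x×(3.23 − 2.85), so x = (K_B − K_A)/(3.23 − 2.85) = 13.2293/0.38 = 34.8 km.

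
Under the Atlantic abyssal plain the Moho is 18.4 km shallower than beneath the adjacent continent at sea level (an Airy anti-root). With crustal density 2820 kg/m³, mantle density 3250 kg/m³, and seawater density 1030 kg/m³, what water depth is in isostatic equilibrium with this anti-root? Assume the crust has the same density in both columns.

Replacing a thickness d of crust by seawater at the top must be balanced by replacing crust with mantle at the base: d (ρ_c − ρ_w) = a (ρ_m − ρ_c).
d = a (ρ_m − ρ_c)/(ρ_c − ρ_w) = 18.4 km × 430/1790 = 4.42 km.

4.42 km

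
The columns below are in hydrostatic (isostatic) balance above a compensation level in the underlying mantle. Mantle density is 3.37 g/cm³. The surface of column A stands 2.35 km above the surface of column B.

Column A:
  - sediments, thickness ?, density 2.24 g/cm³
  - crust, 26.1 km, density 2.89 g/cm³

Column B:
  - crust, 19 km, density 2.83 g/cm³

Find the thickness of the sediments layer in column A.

5 km

Take the compensation level at the base of the deeper column (depth z_c below the surface of column A) and equate Σ ρ_i t_i down to z_c; mantle fills any gap and the z_c terms cancel.
Column A: x×2.24 + 26.1×2.89 + (z_c − 26.1 − x)×3.37
Column B: 2.35×0 + 19×2.83 + (z_c − 2.35 − 19)×3.37
The z_c×3.37 term appears on both sides and cancels. Collect the known terms of each column as K = Σ(ρt)_known − 3.37 × (depth of known layers): K_A = 75.429 − 3.37×26.1 = −12.528; K_B = 53.77 − 3.37×(2.35 + 19) = −18.1795.
Balance: K_A − x×(3.37 − 2.24) = K_B, so x = (K_A − K_B)/(3.37 − 2.24) = 5.6515/1.13 = 5 km.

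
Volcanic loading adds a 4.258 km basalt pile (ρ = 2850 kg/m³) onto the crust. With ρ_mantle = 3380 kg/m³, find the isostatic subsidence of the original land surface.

3.59 km

Subaerial loading: s = t ρ_load / ρ_m.
s = 4.258 km × 2850/3380 = 3.59 km.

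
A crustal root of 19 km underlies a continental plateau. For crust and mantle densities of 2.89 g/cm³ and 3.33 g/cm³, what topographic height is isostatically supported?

Isostatic balance requires: ρ_c h = (ρ_m − ρ_c) r.
h = r (ρ_m − ρ_c) / ρ_c = 19 km × (3.33 − 2.89) / 2.89 = 2.89 km.

2.89 km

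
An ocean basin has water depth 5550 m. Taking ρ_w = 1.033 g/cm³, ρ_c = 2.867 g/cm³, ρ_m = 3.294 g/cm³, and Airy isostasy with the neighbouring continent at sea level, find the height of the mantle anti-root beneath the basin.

For local isostatic compensation: replacing crust with seawater at the top is compensated by replacing crust with mantle at the base: d (ρ_c − ρ_w) = a (ρ_m − ρ_c).
a = d (ρ_c − ρ_w)/(ρ_m − ρ_c) = 5550 m × 1.834/0.427 = 23800 m.

23800 m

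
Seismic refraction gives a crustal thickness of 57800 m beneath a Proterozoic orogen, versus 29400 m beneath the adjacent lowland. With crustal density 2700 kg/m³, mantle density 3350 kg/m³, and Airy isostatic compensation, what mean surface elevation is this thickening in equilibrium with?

Excess crust Δ = 57800 m − 29400 m = 28400 m, split between elevation h and root r with h + r = Δ.
Airy balance ρ_c h = (ρ_m − ρ_c) r gives r = h ρ_c/(ρ_m − ρ_c), so h (1 + ρ_c/(ρ_m − ρ_c)) = Δ, i.e. h = Δ (ρ_m − ρ_c)/ρ_m.
h = 28400 m × 650/3350 = 5510 m.

5510 m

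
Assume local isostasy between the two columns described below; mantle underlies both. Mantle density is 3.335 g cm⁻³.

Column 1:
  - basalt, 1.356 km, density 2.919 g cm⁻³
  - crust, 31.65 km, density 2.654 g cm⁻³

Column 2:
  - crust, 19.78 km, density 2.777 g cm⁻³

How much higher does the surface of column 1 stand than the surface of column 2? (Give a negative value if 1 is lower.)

3.32 km

For any compensation level in the mantle, the mantle terms cancel and isostasy reduces to e = (Σt_1 − Σt_2) − (Σ(ρt)_1 − Σ(ρt)_2) / ρ_m.
Σt_1 = 33.006 km; Σt_2 = 19.78 km; Σ(ρt)_1 = 87.957264; Σ(ρt)_2 = 54.92906 (in km·g cm⁻³).
e = (33.006 − 19.78) − (87.957264 − 54.92906) / 3.335 = 3.32 km.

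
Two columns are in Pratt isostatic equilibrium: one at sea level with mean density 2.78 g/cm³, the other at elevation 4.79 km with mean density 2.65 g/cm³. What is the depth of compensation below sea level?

ρ_ref D = ρ (D + h) → D (ρ_ref − ρ) = ρ h.
D = ρ h/(ρ_ref − ρ) = 2.65 × 4.79 km/(2.78 − 2.65) = 97.6 km.

97.6 km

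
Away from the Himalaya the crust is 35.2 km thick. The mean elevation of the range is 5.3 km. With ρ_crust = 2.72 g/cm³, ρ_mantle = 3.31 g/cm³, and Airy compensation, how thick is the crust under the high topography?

64.9 km

Root depth r = h ρ_c / (ρ_m − ρ_c) = 5.3 km × 2.72 / 0.59 = 24.43 km.
Total thickness = T + h + r = 35.2 km + 5.3 km + 24.43 km = 64.9 km.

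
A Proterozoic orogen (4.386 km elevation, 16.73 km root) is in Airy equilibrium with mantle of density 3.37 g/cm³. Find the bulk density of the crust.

ρ_c h = (ρ_m − ρ_c) r → ρ_c (h + r) = ρ_m r → ρ_c = ρ_m r / (h + r).
ρ_c = 3.37 × 16.73 km / (4.386 km + 16.73 km) = 2.67 g/cm³.

2.67 g/cm³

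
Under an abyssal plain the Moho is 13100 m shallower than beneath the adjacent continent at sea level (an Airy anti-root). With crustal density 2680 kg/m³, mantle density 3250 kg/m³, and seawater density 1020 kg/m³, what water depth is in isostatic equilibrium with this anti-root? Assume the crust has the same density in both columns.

4500 m

Replacing a thickness d of crust by seawater at the top must be balanced by replacing crust with mantle at the base: d (ρ_c − ρ_w) = a (ρ_m − ρ_c).
d = a (ρ_m − ρ_c)/(ρ_c − ρ_w) = 13100 m × 570/1660 = 4500 m.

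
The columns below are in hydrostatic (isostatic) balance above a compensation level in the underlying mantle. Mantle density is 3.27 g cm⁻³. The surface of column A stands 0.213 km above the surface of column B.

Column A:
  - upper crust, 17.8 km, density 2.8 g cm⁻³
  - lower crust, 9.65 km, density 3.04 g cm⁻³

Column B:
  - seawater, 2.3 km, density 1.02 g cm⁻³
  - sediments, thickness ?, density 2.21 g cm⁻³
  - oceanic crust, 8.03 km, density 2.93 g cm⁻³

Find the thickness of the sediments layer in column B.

Take the compensation level at the base of the deeper column (depth z_c below the surface of column A) and equate Σ ρ_i t_i down to z_c; mantle fills any gap and the z_c terms cancel.
Column A: 17.8×2.8 + 9.65×3.04 + (z_c − 27.45)×3.27
Column B: 0.213×0 + 2.3×1.02 + x×2.21 + 8.03×2.93 + (z_c − 0.213 − 10.33 − x)×3.27
The z_c×3.27 term appears on both sides and cancels. Collect the known terms of each column as K = Σ(ρt)_known − 3.27 × (depth of known layers): K_A = 79.176 − 3.27×27.45 = −10.5855; K_B = 25.8739 − 3.27×(0.213 + 10.33) = −8.60171.
Balance: K_A = K_B − x×(3.27 − 2.21), so x = (K_B − K_A)/(3.27 − 2.21) = 1.98379/1.06 = 1.87 km.

1.87 km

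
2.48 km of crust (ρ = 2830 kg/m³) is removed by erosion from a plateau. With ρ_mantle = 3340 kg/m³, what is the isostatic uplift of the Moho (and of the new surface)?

2.1 km

Unloading: uplift u = e ρ_c/ρ_m = 2.48 km × 2830/3340 = 2.1 km.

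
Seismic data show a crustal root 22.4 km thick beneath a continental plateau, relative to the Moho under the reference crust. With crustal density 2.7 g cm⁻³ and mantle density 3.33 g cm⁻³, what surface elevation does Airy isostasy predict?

For local isostatic compensation: ρ_c h = (ρ_m − ρ_c) r.
h = r (ρ_m − ρ_c) / ρ_c = 22.4 km × (3.33 − 2.7) / 2.7 = 5.23 km.

5.23 km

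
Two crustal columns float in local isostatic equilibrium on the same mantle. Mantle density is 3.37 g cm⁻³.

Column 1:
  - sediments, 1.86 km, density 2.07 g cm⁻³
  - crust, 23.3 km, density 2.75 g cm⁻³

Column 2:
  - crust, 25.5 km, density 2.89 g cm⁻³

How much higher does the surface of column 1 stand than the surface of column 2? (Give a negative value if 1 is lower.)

1.37 km

For any compensation level in the mantle, the mantle terms cancel and isostasy reduces to e = (Σt_1 − Σt_2) − (Σ(ρt)_1 − Σ(ρt)_2) / ρ_m.
Σt_1 = 25.16 km; Σt_2 = 25.5 km; Σ(ρt)_1 = 67.9252; Σ(ρt)_2 = 73.695 (in km·g cm⁻³).
e = (25.16 − 25.5) − (67.9252 − 73.695) / 3.37 = 1.37 km.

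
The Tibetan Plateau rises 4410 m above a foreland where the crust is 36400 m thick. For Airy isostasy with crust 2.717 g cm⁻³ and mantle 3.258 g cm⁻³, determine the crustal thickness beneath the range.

63000 m

Root depth r = h ρ_c / (ρ_m − ρ_c) = 4410 m × 2.717 / 0.541 = 22150 m.
Total thickness = T + h + r = 36400 m + 4410 m + 22150 m = 63000 m.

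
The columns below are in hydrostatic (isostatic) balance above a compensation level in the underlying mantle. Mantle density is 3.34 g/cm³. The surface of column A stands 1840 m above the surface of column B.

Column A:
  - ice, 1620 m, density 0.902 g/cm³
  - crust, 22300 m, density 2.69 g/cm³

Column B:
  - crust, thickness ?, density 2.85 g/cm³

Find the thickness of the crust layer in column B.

25100 m

Take the compensation level at the base of the deeper column (depth z_c below the surface of column A) and equate Σ ρ_i t_i down to z_c; mantle fills any gap and the z_c terms cancel.
Column A: 1620×0.902 + 22300×2.69 + (z_c − 23920)×3.34
Column B: 1840×0 + x×2.85 + (z_c − 1840 − 0 − x)×3.34
The z_c×3.34 term appears on both sides and cancels. Collect the known terms of each column as K = Σ(ρt)_known − 3.34 × (depth of known layers): K_A = 61448.24 − 3.34×23920 = −18444.56; K_B = 0 − 3.34×(1840 + 0) = −6145.6.
Balance: K_A = K_B − x×(3.34 − 2.85), so x = (K_B − K_A)/(3.34 − 2.85) = 12299/0.49 = 25100 m.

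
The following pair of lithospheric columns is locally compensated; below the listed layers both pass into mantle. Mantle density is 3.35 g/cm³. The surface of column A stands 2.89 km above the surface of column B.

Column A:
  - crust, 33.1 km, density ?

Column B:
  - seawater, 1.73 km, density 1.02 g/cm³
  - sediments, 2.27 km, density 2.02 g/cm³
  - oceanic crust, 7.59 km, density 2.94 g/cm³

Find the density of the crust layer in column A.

2.75 g/cm³

Take the compensation level at the base of the deeper column (depth z_c below the surface of column A) and equate Σ ρ_i t_i down to z_c; mantle fills any gap and the z_c terms cancel.
Column A: 33.1×ρ + (z_c − 33.1)×3.35
Column B: 2.89×0 + 1.73×1.02 + 2.27×2.02 + 7.59×2.94 + (z_c − 2.89 − 11.59)×3.35
The z_c×3.35 term appears on both sides and cancels. Collect the known terms of each column as K = Σ(ρt)_known − 3.35 × (depth of known layers): K_A = 0 − 3.35×33.1 = −110.885; K_B = 28.6646 − 3.35×(2.89 + 11.59) = −19.8434.
Balance: K_A + 33.1×ρ = K_B, so ρ = (K_B − K_A)/33.1 = 91.0416/33.1 = 2.75 g/cm³.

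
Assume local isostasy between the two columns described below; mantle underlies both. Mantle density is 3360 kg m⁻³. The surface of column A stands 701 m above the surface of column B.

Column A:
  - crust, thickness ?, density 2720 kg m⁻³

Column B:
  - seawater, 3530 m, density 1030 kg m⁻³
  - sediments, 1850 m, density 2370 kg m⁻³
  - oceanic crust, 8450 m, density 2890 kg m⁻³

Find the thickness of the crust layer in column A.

25600 m

Take the compensation level at the base of the deeper column (depth z_c below the surface of column A) and equate Σ ρ_i t_i down to z_c; mantle fills any gap and the z_c terms cancel.
Column A: x×2720 + (z_c − 0 − x)×3360
Column B: 701×0 + 3530×1030 + 1850×2370 + 8450×2890 + (z_c − 701 − 13830)×3360
The z_c×3360 term appears on both sides and cancels. Collect the known terms of each column as K = Σ(ρt)_known − 3360 × (depth of known layers): K_A = 0 − 3360×0 = 0; K_B = 32440900 − 3360×(701 + 13830) = −16383260.
Balance: K_A − x×(3360 − 2720) = K_B, so x = (K_A − K_B)/(3360 − 2720) = 16383300/640 = 25600 m.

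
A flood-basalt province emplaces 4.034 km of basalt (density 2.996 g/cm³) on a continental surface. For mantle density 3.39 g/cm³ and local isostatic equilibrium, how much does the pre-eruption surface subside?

Subaerial loading: s = t ρ_load / ρ_m.
s = 4.034 km × 2.996/3.39 = 3.57 km.

3.57 km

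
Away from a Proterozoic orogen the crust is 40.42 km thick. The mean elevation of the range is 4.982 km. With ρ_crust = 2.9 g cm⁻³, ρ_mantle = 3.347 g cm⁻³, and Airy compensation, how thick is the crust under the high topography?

77.7 km

Root depth r = h ρ_c / (ρ_m − ρ_c) = 4.982 km × 2.9 / 0.447 = 32.32 km.
Total thickness = T + h + r = 40.42 km + 4.982 km + 32.32 km = 77.7 km.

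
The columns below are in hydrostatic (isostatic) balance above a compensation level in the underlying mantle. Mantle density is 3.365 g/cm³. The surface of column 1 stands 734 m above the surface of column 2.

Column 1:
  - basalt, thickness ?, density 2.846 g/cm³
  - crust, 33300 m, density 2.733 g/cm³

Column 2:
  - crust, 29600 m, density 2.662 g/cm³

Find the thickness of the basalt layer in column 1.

4300 m

Take the compensation level at the base of the deeper column (depth z_c below the surface of column 1) and equate Σ ρ_i t_i down to z_c; mantle fills any gap and the z_c terms cancel.
Column 1: x×2.846 + 33300×2.733 + (z_c − 33300 − x)×3.365
Column 2: 734×0 + 29600×2.662 + (z_c − 734 − 29600)×3.365
The z_c×3.365 term appears on both sides and cancels. Collect the known terms of each column as K = Σ(ρt)_known − 3.365 × (depth of known layers): K_1 = 91008.9 − 3.365×33300 = −21045.6; K_2 = 78795.2 − 3.365×(734 + 29600) = −23278.71.
Balance: K_1 − x×(3.365 − 2.846) = K_2, so x = (K_1 − K_2)/(3.365 − 2.846) = 2233.11/0.519 = 4300 m.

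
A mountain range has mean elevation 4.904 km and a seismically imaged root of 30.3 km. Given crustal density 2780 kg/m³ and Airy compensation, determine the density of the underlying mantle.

Airy balance: ρ_c h = (ρ_m − ρ_c) r → ρ_m = ρ_c (1 + h/r).
ρ_m = 2780 × (1 + 4.904 km/30.3 km) = 3230 kg/m³.

3230 kg/m³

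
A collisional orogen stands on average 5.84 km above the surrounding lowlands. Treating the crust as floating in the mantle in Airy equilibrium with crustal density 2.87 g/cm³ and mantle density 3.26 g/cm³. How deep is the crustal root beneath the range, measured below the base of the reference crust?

43 km

Equating mass per unit area of the two columns: the weight of the topography is balanced by the buoyancy of the root, ρ_c h = (ρ_m − ρ_c) r.
r = h · ρ_c / (ρ_m − ρ_c) = 5.84 km × 2.87 / (3.26 − 2.87) = 43 km.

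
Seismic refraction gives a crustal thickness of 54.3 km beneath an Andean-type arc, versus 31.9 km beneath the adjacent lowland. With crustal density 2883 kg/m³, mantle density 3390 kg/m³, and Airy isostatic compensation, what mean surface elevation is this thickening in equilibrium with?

Excess crust Δ = 54.3 km − 31.9 km = 22.4 km, split between elevation h and root r with h + r = Δ.
Airy balance ρ_c h = (ρ_m − ρ_c) r gives r = h ρ_c/(ρ_m − ρ_c), so h (1 + ρ_c/(ρ_m − ρ_c)) = Δ, i.e. h = Δ (ρ_m − ρ_c)/ρ_m.
h = 22.4 km × 507/3390 = 3.35 km.

3.35 km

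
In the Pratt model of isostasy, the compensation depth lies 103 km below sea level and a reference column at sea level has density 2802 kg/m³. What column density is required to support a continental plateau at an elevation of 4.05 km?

2700 kg/m³

Pratt balance: ρ_ref D = ρ (D + h).
ρ = ρ_ref D/(D + h) = 2802 × 103 km/(103 km + 4.05 km) = 2700 kg/m³.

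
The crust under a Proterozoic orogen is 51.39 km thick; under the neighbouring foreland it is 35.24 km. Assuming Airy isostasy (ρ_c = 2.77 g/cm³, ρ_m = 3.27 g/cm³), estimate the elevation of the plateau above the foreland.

Excess crust Δ = 51.39 km − 35.24 km = 16.15 km, split between elevation h and root r with h + r = Δ.
Airy balance ρ_c h = (ρ_m − ρ_c) r gives r = h ρ_c/(ρ_m − ρ_c), so h (1 + ρ_c/(ρ_m − ρ_c)) = Δ, i.e. h = Δ (ρ_m − ρ_c)/ρ_m.
h = 16.15 km × 0.5/3.27 = 2.47 km.

2.47 km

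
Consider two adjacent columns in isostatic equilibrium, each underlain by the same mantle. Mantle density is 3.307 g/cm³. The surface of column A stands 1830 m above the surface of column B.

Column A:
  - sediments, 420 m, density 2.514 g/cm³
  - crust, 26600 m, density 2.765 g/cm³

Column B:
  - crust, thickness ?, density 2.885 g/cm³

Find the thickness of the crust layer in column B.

20600 m

Take the compensation level at the base of the deeper column (depth z_c below the surface of column A) and equate Σ ρ_i t_i down to z_c; mantle fills any gap and the z_c terms cancel.
Column A: 420×2.514 + 26600×2.765 + (z_c − 27020)×3.307
Column B: 1830×0 + x×2.885 + (z_c − 1830 − 0 − x)×3.307
The z_c×3.307 term appears on both sides and cancels. Collect the known terms of each column as K = Σ(ρt)_known − 3.307 × (depth of known layers): K_A = 74604.88 − 3.307×27020 = −14750.26; K_B = 0 − 3.307×(1830 + 0) = −6051.81.
Balance: K_A = K_B − x×(3.307 − 2.885), so x = (K_B − K_A)/(3.307 − 2.885) = 8698.45/0.422 = 20600 m.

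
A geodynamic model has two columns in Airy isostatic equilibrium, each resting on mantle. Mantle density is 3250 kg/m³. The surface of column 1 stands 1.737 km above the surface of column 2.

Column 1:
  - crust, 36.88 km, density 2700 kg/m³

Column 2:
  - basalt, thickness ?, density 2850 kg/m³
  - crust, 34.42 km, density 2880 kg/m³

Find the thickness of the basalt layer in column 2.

4.76 km

Take the compensation level at the base of the deeper column (depth z_c below the surface of column 1) and equate Σ ρ_i t_i down to z_c; mantle fills any gap and the z_c terms cancel.
Column 1: 36.88×2700 + (z_c − 36.88)×3250
Column 2: 1.737×0 + x×2850 + 34.42×2880 + (z_c − 1.737 − 34.42 − x)×3250
The z_c×3250 term appears on both sides and cancels. Collect the known terms of each column as K = Σ(ρt)_known − 3250 × (depth of known layers): K_1 = 99576 − 3250×36.88 = −20284; K_2 = 99129.6 − 3250×(1.737 + 34.42) = −18380.65.
Balance: K_1 = K_2 − x×(3250 − 2850), so x = (K_2 − K_1)/(3250 − 2850) = 1903.35/400 = 4.76 km.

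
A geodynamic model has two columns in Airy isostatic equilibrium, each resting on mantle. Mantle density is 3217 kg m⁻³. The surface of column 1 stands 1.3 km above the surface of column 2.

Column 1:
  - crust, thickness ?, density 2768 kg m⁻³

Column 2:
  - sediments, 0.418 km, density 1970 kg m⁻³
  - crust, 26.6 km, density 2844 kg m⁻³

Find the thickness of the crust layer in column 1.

32.6 km

Take the compensation level at the base of the deeper column (depth z_c below the surface of column 1) and equate Σ ρ_i t_i down to z_c; mantle fills any gap and the z_c terms cancel.
Column 1: x×2768 + (z_c − 0 − x)×3217
Column 2: 1.3×0 + 0.418×1970 + 26.6×2844 + (z_c − 1.3 − 27.018)×3217
The z_c×3217 term appears on both sides and cancels. Collect the known terms of each column as K = Σ(ρt)_known − 3217 × (depth of known layers): K_1 = 0 − 3217×0 = 0; K_2 = 76473.86 − 3217×(1.3 + 27.018) = −14625.146.
Balance: K_1 − x×(3217 − 2768) = K_2, so x = (K_1 − K_2)/(3217 − 2768) = 14625.1/449 = 32.6 km.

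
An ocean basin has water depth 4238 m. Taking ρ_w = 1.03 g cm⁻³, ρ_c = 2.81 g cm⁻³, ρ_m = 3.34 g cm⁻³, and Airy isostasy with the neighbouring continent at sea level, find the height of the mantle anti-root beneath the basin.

Equating mass per unit area of the two columns: replacing crust with seawater at the top is compensated by replacing crust with mantle at the base: d (ρ_c − ρ_w) = a (ρ_m − ρ_c).
a = d (ρ_c − ρ_w)/(ρ_m − ρ_c) = 4238 m × 1.78/0.53 = 14200 m.

14200 m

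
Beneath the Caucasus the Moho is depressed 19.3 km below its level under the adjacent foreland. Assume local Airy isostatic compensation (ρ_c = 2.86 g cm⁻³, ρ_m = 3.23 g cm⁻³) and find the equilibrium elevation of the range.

2.5 km

Equating mass per unit area of the two columns: ρ_c h = (ρ_m − ρ_c) r.
h = r (ρ_m − ρ_c) / ρ_c = 19.3 km × (3.23 − 2.86) / 2.86 = 2.5 km.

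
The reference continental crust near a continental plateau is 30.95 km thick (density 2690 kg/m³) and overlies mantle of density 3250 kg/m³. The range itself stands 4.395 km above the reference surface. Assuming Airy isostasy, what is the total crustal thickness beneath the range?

56.5 km

Root depth r = h ρ_c / (ρ_m − ρ_c) = 4.395 km × 2690 / 560 = 21.11 km.
Total thickness = T + h + r = 30.95 km + 4.395 km + 21.11 km = 56.5 km.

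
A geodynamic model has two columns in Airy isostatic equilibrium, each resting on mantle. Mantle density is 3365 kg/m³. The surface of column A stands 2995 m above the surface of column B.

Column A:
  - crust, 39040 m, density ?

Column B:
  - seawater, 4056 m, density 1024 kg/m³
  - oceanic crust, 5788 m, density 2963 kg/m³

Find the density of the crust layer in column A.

Take the compensation level at the base of the deeper column (depth z_c below the surface of column A) and equate Σ ρ_i t_i down to z_c; mantle fills any gap and the z_c terms cancel.
Column A: 39040×ρ + (z_c − 39040)×3365
Column B: 2995×0 + 4056×1024 + 5788×2963 + (z_c − 2995 − 9844)×3365
The z_c×3365 term appears on both sides and cancels. Collect the known terms of each column as K = Σ(ρt)_known − 3365 × (depth of known layers): K_A = 0 − 3365×39040 = −131369600; K_B = 21303188 − 3365×(2995 + 9844) = −21900047.
Balance: K_A + 39040×ρ = K_B, so ρ = (K_B − K_A)/39040 = 109470000/39040 = 2800 kg/m³.

2800 kg/m³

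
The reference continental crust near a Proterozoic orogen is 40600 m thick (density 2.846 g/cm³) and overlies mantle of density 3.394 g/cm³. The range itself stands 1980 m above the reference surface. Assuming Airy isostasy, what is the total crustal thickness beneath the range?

52900 m

Root depth r = h ρ_c / (ρ_m − ρ_c) = 1980 m × 2.846 / 0.548 = 10280 m.
Total thickness = T + h + r = 40600 m + 1980 m + 10280 m = 52900 m.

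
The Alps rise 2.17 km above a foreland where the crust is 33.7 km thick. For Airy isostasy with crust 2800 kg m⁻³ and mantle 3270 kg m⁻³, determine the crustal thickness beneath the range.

48.8 km

Root depth r = h ρ_c / (ρ_m − ρ_c) = 2.17 km × 2800 / 470 = 12.93 km.
Total thickness = T + h + r = 33.7 km + 2.17 km + 12.93 km = 48.8 km.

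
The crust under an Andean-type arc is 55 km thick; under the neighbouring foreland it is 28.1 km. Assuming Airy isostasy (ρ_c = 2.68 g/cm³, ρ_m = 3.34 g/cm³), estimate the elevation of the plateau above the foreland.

5.32 km

Excess crust Δ = 55 km − 28.1 km = 26.9 km, split between elevation h and root r with h + r = Δ.
Airy balance ρ_c h = (ρ_m − ρ_c) r gives r = h ρ_c/(ρ_m − ρ_c), so h (1 + ρ_c/(ρ_m − ρ_c)) = Δ, i.e. h = Δ (ρ_m − ρ_c)/ρ_m.
h = 26.9 km × 0.66/3.34 = 5.32 km.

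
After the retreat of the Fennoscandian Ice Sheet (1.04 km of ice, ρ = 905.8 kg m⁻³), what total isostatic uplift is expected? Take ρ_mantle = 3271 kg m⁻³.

Removing the load lets mantle flow back in; uplift u satisfies ρ_ice t = ρ_m u.
u = t ρ_ice/ρ_m = 1.04 km × 905.8/3271 = 0.288 km.

0.288 km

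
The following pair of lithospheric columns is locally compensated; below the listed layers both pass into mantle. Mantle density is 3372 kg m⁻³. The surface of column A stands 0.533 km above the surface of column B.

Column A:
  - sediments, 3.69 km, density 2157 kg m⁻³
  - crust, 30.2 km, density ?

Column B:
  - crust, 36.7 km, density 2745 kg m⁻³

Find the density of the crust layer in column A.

2700 kg m⁻³

Take the compensation level at the base of the deeper column (depth z_c below the surface of column A) and equate Σ ρ_i t_i down to z_c; mantle fills any gap and the z_c terms cancel.
Column A: 3.69×2157 + 30.2×ρ + (z_c − 33.89)×3372
Column B: 0.533×0 + 36.7×2745 + (z_c − 0.533 − 36.7)×3372
The z_c×3372 term appears on both sides and cancels. Collect the known terms of each column as K = Σ(ρt)_known − 3372 × (depth of known layers): K_A = 7959.33 − 3372×33.89 = −106317.75; K_B = 100741.5 − 3372×(0.533 + 36.7) = −24808.176.
Balance: K_A + 30.2×ρ = K_B, so ρ = (K_B − K_A)/30.2 = 81509.6/30.2 = 2700 kg m⁻³.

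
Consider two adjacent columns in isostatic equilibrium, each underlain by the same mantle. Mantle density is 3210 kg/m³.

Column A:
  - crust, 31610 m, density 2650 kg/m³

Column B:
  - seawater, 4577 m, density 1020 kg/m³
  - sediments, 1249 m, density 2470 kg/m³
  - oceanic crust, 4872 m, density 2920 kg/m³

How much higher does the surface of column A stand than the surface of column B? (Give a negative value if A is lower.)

1660 m

For any compensation level in the mantle, the mantle terms cancel and isostasy reduces to e = (Σt_A − Σt_B) − (Σ(ρt)_A − Σ(ρt)_B) / ρ_m.
Σt_A = 31610 m; Σt_B = 10698 m; Σ(ρt)_A = 83766500; Σ(ρt)_B = 21979810 (in m·kg/m³).
e = (31610 − 10698) − (83766500 − 21979810) / 3210 = 1660 m.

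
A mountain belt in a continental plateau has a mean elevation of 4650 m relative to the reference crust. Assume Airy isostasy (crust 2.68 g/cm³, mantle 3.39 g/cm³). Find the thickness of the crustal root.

By Archimedes' principle applied to the lithosphere: the weight of the topography is balanced by the buoyancy of the root, ρ_c h = (ρ_m − ρ_c) r.
r = h · ρ_c / (ρ_m − ρ_c) = 4650 m × 2.68 / (3.39 − 2.68) = 17600 m.

17600 m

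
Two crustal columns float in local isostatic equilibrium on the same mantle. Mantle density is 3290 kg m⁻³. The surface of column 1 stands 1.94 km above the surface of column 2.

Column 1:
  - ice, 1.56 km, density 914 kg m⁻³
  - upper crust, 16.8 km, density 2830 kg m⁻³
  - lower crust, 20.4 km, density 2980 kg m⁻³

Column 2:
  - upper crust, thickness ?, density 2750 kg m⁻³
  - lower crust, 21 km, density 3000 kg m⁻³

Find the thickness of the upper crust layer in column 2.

Take the compensation level at the base of the deeper column (depth z_c below the surface of column 1) and equate Σ ρ_i t_i down to z_c; mantle fills any gap and the z_c terms cancel.
Column 1: 1.56×914 + 16.8×2830 + 20.4×2980 + (z_c − 38.76)×3290
Column 2: 1.94×0 + x×2750 + 21×3000 + (z_c − 1.94 − 21 − x)×3290
The z_c×3290 term appears on both sides and cancels. Collect the known terms of each column as K = Σ(ρt)_known − 3290 × (depth of known layers): K_1 = 109761.84 − 3290×38.76 = −17758.56; K_2 = 63000 − 3290×(1.94 + 21) = −12472.6.
Balance: K_1 = K_2 − x×(3290 − 2750), so x = (K_2 − K_1)/(3290 − 2750) = 5285.96/540 = 9.79 km.

9.79 km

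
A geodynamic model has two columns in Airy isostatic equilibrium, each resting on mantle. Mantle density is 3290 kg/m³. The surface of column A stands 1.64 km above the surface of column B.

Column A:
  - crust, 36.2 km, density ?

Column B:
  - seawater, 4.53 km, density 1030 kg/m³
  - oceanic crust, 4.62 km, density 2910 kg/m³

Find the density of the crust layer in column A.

2810 kg/m³

Take the compensation level at the base of the deeper column (depth z_c below the surface of column A) and equate Σ ρ_i t_i down to z_c; mantle fills any gap and the z_c terms cancel.
Column A: 36.2×ρ + (z_c − 36.2)×3290
Column B: 1.64×0 + 4.53×1030 + 4.62×2910 + (z_c − 1.64 − 9.15)×3290
The z_c×3290 term appears on both sides and cancels. Collect the known terms of each column as K = Σ(ρt)_known − 3290 × (depth of known layers): K_A = 0 − 3290×36.2 = −119098; K_B = 18110.1 − 3290×(1.64 + 9.15) = −17389.
Balance: K_A + 36.2×ρ = K_B, so ρ = (K_B − K_A)/36.2 = 101709/36.2 = 2810 kg/m³.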